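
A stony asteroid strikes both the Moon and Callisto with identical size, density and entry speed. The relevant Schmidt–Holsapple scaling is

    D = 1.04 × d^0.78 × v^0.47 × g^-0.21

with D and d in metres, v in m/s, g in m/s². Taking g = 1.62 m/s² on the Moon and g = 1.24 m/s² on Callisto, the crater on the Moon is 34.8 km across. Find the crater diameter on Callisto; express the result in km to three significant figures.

All impactor-dependent factors cancel in the ratio, leaving D_Callisto/D_Moon = (g_Callisto/g_Moon)^-0.21.
(1.24/1.62)^-0.21 = 0.7654^-0.21 = 1.058
D_Callisto = 1.058 × 34.8 km = 36.8 km

D ≈ 36.8 km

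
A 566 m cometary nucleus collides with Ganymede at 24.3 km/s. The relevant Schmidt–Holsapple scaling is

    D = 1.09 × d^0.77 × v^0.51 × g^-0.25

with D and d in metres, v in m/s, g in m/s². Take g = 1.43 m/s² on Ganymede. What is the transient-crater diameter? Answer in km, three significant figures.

In SI units: v = 24300 m/s.
d^0.77 = 566^0.77 = 131.7
v^0.51 = 24300^0.51 = 172.4
g^-0.25 = 1.43^-0.25 = 0.9145
D = 1.09 × 131.7 × 172.4 × 0.9145 = 22633 m
   = 22.63 km

D ≈ 22.6 km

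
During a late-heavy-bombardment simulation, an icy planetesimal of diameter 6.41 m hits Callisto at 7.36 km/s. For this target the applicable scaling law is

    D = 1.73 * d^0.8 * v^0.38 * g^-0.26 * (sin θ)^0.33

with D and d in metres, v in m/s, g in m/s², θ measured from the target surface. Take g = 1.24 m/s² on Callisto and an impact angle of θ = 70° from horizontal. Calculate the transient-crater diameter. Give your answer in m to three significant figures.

In SI units: v = 7360 m/s.
d^0.8 = 6.41^0.8 = 4.421
v^0.38 = 7360^0.38 = 29.47
g^-0.26 = 1.24^-0.26 = 0.9456
(sin 70°)^0.33 = 0.9397^0.33 = 0.9797
D = 1.73 × 4.421 × 29.47 × 0.9456 × 0.9797 = 208.8 m

D ≈ 209 m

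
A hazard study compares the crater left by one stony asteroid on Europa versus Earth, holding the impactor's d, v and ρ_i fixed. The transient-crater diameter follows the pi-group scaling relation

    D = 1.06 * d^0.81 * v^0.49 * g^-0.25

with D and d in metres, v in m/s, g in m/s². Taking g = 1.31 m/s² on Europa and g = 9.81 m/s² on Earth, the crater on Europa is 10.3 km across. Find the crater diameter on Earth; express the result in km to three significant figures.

All impactor-dependent factors cancel in the ratio, leaving D_Earth/D_Europa = (g_Earth/g_Europa)^-0.25.
(9.81/1.31)^-0.25 = 7.489^-0.25 = 0.6045
D_Earth = 0.6045 × 10.3 km = 6.23 km

D ≈ 6.23 km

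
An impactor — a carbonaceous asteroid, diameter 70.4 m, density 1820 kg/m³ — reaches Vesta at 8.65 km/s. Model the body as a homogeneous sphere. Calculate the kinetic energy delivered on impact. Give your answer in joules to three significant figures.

v = 8650 m/s.
Mass m = (π/6) ρ d³ = (π/6) × 1820 × (70.4)³ = 3.325 × 10^8 kg
E = ½ m v² = 0.5 × 3.325 × 10^8 × (8650)² = 1.244 × 10^16 J

E ≈ 1.24 × 10^16 J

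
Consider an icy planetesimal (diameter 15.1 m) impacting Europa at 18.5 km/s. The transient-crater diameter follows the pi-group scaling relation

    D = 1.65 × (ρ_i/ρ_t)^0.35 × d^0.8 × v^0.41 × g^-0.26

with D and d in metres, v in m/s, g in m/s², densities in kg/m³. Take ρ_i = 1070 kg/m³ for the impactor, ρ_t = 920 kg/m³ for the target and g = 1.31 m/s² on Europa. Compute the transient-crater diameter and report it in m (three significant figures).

D ≈ 799 m

In SI units: v = 18500 m/s.
(ρ_i/ρ_t)^0.35 = (1070/920)^0.35 = 1.054
d^0.8 = 15.1^0.8 = 8.774
v^0.41 = 18500^0.41 = 56.17
g^-0.26 = 1.31^-0.26 = 0.9322
D = 1.65 × 1.054 × 8.774 × 56.17 × 0.9322 = 799.0 m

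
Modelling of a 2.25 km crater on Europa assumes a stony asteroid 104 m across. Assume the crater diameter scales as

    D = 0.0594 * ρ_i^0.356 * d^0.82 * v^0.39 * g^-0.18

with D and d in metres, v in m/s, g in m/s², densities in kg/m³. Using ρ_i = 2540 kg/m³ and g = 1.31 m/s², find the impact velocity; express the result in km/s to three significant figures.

v ≈ 27.8 km/s

Rearranging for v: v = [D / (0.0594 · 2540^0.356 · 104^0.82 · 1.31^-0.18)]^(1/0.39).
D = 2250 m.
2540^0.356 = 16.30
104^0.82 = 45.08
1.31^-0.18 = 0.9526
Denominator = 0.0594 × 16.30 × 45.08 × 0.9526 = 41.58
D / 41.58 = 2250 / 41.58 = 54.11
v = 54.11^(1/0.39) = 54.11^2.5641 = 27816 m/s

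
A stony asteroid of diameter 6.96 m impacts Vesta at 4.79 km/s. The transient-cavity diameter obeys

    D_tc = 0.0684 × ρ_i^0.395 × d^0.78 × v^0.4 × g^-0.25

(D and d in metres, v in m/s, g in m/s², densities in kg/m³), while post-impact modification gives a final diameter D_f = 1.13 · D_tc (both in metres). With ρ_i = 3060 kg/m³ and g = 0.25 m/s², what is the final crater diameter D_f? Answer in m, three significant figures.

v = 4790 m/s.
ρ_i^0.395 = 3060^0.395 = 23.82
d^0.78 = 6.96^0.78 = 4.542
v^0.4 = 4790^0.4 = 29.66
g^-0.25 = 0.25^-0.25 = 1.414
D_tc = 0.0684 × 23.82 × 4.542 × 29.66 × 1.414 = 310.4 m
D_f = 1.13 × 310.4 = 350.8 m

D_f ≈ 351 m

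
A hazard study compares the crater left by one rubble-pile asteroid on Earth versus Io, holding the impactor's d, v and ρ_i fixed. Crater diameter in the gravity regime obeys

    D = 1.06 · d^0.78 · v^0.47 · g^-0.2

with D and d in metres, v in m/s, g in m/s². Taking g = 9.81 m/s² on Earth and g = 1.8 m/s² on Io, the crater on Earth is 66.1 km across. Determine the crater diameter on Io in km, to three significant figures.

All impactor-dependent factors cancel in the ratio, leaving D_Io/D_Earth = (g_Io/g_Earth)^-0.2.
(1.8/9.81)^-0.2 = 0.1835^-0.2 = 1.404
D_Io = 1.404 × 66.1 km = 92.8 km

D ≈ 92.8 km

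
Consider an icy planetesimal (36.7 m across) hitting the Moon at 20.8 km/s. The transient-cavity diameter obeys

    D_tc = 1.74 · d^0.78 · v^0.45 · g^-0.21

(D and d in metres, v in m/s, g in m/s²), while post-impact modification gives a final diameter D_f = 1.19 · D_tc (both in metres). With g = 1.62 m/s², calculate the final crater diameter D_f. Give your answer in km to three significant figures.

D_f ≈ 2.73 km

v = 20800 m/s.
d^0.78 = 36.7^0.78 = 16.61
v^0.45 = 20800^0.45 = 87.73
g^-0.21 = 1.62^-0.21 = 0.9037
D_tc = 1.74 × 16.61 × 87.73 × 0.9037 = 2291 m
D_f = 1.19 × 2291 = 2726 m
     = 2.726 km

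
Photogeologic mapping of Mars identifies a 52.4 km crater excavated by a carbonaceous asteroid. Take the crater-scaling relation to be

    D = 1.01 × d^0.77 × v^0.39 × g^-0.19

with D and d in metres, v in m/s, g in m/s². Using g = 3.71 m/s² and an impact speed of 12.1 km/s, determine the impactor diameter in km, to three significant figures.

d ≈ 15.7 km

Rearranging for d: d = [D / (1.01 · 12100^0.39 · 3.71^-0.19)]^(1/0.77).
D = 52400 m.
12100^0.39 = 39.11
3.71^-0.19 = 0.7795
Denominator = 1.01 × 39.11 × 0.7795 = 30.79
D / 30.79 = 52400 / 30.79 = 1702
d = 1702^(1/0.77) = 1702^1.2987 = 15705 m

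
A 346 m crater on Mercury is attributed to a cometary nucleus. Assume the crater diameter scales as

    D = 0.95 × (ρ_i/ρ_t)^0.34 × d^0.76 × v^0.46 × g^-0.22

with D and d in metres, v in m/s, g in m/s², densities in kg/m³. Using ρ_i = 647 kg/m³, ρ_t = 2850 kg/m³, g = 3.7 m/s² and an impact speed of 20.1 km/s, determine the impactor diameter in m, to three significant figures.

Rearranging for d: d = [D / (0.95 · (647/2850)^0.34 · 20100^0.46 · 3.7^-0.22)]^(1/0.76).
(647/2850)^0.34 = 0.6040
20100^0.46 = 95.38
3.7^-0.22 = 0.7499
Denominator = 0.95 × 0.6040 × 95.38 × 0.7499 = 41.04
D / 41.04 = 346 / 41.04 = 8.431
d = 8.431^(1/0.76) = 8.431^1.3158 = 16.53 m

d ≈ 16.5 m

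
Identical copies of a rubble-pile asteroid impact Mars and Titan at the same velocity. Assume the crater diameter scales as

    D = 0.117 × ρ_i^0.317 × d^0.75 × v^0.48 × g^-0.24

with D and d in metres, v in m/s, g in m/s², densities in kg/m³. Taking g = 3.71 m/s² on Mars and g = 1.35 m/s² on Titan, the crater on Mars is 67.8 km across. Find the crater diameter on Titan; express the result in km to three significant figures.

All impactor-dependent factors cancel in the ratio, leaving D_Titan/D_Mars = (g_Titan/g_Mars)^-0.24.
(1.35/3.71)^-0.24 = 0.3639^-0.24 = 1.275
D_Titan = 1.275 × 67.8 km = 86.4 km

D ≈ 86.4 km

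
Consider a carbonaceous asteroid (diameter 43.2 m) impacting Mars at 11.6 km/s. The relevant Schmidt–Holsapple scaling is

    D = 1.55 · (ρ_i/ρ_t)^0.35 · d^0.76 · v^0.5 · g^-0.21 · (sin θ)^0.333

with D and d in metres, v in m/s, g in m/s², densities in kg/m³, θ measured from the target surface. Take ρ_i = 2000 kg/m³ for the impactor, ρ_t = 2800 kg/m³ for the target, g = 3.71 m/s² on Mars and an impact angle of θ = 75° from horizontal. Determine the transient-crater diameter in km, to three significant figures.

D ≈ 1.95 km

In SI units: v = 11600 m/s.
(ρ_i/ρ_t)^0.35 = (2000/2800)^0.35 = 0.8889
d^0.76 = 43.2^0.76 = 17.50
v^0.5 = 11600^0.5 = 107.7
g^-0.21 = 3.71^-0.21 = 0.7593
(sin 75°)^0.333 = 0.9659^0.333 = 0.9885
D = 1.55 × 0.8889 × 17.50 × 107.7 × 0.7593 × 0.9885 = 1949 m
   = 1.949 km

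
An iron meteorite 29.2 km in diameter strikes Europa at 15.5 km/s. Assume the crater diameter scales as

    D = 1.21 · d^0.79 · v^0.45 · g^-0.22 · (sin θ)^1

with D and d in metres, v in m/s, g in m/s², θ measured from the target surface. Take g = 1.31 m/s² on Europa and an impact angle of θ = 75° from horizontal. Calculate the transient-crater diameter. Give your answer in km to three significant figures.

D ≈ 285 km

In SI units: d = 29200 m, v = 15500 m/s.
d^0.79 = 29200^0.79 = 3370
v^0.45 = 15500^0.45 = 76.85
g^-0.22 = 1.31^-0.22 = 0.9423
(sin 75°)^1 = 0.9659^1 = 0.9659
D = 1.21 × 3370 × 76.85 × 0.9423 × 0.9659 = 2.852 × 10^5 m
   = 285.2 km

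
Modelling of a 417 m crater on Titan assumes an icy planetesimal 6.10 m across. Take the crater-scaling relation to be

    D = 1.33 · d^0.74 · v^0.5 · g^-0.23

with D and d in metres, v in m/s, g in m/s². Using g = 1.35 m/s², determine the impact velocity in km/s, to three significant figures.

v ≈ 7.77 km/s

Rearranging for v: v = [D / (1.33 · 6.1^0.74 · 1.35^-0.23)]^(1/0.5).
6.1^0.74 = 3.812
1.35^-0.23 = 0.9333
Denominator = 1.33 × 3.812 × 0.9333 = 4.732
D / 4.732 = 417 / 4.732 = 88.12
v = 88.12^(1/0.5) = 88.12^2 = 7765 m/s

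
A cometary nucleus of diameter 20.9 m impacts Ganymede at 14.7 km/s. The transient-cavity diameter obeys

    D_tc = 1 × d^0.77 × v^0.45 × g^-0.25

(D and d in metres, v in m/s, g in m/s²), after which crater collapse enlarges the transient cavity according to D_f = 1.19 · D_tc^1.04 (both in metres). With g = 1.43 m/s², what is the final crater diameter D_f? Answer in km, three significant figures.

v = 14700 m/s.
d^0.77 = 20.9^0.77 = 10.39
v^0.45 = 14700^0.45 = 75.04
g^-0.25 = 1.43^-0.25 = 0.9145
D_tc = 1 × 10.39 × 75.04 × 0.9145 = 713.0 m
D_f = 1.19 × (713.0)^1.04 = 1103 m
     = 1.103 km

D_f ≈ 1.10 km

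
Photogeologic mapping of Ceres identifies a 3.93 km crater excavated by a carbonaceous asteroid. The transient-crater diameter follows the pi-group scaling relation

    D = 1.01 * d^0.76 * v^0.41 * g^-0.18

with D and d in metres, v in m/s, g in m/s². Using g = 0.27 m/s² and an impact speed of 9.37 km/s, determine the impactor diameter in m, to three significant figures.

Rearranging for d: d = [D / (1.01 · 9370^0.41 · 0.27^-0.18)]^(1/0.76).
D = 3930 m.
9370^0.41 = 42.50
0.27^-0.18 = 1.266
Denominator = 1.01 × 42.50 × 1.266 = 54.34
D / 54.34 = 3930 / 54.34 = 72.32
d = 72.32^(1/0.76) = 72.32^1.3158 = 279.5 m

d ≈ 280 m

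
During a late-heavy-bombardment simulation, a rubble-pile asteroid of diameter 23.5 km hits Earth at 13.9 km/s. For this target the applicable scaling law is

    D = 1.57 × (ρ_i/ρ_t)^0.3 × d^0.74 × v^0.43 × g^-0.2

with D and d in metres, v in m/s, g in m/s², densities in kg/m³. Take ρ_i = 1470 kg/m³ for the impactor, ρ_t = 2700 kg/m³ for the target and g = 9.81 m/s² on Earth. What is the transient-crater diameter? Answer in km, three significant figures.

In SI units: d = 23500 m, v = 13900 m/s.
(ρ_i/ρ_t)^0.3 = (1470/2700)^0.3 = 0.8333
d^0.74 = 23500^0.74 = 1716
v^0.43 = 13900^0.43 = 60.46
g^-0.2 = 9.81^-0.2 = 0.6334
D = 1.57 × 0.8333 × 1716 × 60.46 × 0.6334 = 85973 m
   = 85.97 km

D ≈ 86.0 km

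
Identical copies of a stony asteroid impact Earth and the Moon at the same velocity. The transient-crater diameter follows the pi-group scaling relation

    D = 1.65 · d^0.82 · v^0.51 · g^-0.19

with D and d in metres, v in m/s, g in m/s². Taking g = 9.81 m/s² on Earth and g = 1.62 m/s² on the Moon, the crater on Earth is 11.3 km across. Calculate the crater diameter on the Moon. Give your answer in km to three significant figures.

D ≈ 15.9 km

All impactor-dependent factors cancel in the ratio, leaving D_Moon/D_Earth = (g_Moon/g_Earth)^-0.19.
(1.62/9.81)^-0.19 = 0.1651^-0.19 = 1.408
D_Moon = 1.408 × 11.3 km = 15.9 km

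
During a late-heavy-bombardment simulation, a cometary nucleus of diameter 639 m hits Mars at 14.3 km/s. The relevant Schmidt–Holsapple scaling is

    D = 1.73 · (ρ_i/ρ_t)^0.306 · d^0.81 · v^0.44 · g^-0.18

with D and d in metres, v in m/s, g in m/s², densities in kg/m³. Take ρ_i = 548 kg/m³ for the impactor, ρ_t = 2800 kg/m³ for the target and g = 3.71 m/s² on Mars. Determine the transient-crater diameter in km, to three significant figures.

D ≈ 10.5 km

In SI units: v = 14300 m/s.
(ρ_i/ρ_t)^0.306 = (548/2800)^0.306 = 0.6071
d^0.81 = 639^0.81 = 187.3
v^0.44 = 14300^0.44 = 67.35
g^-0.18 = 3.71^-0.18 = 0.7898
D = 1.73 × 0.6071 × 187.3 × 67.35 × 0.7898 = 10464 m
   = 10.46 km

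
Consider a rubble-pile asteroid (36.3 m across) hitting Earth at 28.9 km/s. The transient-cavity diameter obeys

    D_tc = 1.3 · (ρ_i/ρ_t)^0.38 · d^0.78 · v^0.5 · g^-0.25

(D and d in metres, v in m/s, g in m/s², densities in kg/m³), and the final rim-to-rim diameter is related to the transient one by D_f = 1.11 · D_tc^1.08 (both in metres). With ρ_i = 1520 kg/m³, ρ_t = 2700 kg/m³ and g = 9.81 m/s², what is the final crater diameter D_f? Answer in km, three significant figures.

D_f ≈ 3.32 km

v = 28900 m/s.
(ρ_i/ρ_t)^0.38 = (1520/2700)^0.38 = 0.8039
d^0.78 = 36.3^0.78 = 16.47
v^0.5 = 28900^0.5 = 170.0
g^-0.25 = 9.81^-0.25 = 0.5650
D_tc = 1.3 × 0.8039 × 16.47 × 170.0 × 0.5650 = 1653 m
D_f = 1.11 × (1653)^1.08 = 3319 m
     = 3.319 km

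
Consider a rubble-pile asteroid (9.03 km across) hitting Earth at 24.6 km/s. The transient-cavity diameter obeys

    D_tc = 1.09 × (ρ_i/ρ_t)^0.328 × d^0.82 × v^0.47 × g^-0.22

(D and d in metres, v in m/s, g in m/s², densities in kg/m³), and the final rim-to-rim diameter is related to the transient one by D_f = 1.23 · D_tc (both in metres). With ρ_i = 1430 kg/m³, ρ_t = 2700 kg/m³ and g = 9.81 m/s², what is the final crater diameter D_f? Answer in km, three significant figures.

D_f ≈ 134 km

In SI: d = 9030 m, v = 24600 m/s.
(ρ_i/ρ_t)^0.328 = (1430/2700)^0.328 = 0.8118
d^0.82 = 9030^0.82 = 1753
v^0.47 = 24600^0.47 = 115.8
g^-0.22 = 9.81^-0.22 = 0.6051
D_tc = 1.09 × 0.8118 × 1753 × 115.8 × 0.6051 = 1.087 × 10^5 m
D_f = 1.23 × 1.087 × 10^5 = 1.337 × 10^5 m
     = 133.7 km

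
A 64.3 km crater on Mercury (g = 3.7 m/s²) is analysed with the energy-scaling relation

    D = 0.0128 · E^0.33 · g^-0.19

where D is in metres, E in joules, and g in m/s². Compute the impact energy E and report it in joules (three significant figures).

E ≈ 4.30 × 10^20 J

Rearranging: E = [D / (0.0128 · g^-0.19)]^(1/0.33).
D = 64300 m.
g^-0.19 = 3.7^-0.19 = 0.7799
D / (0.0128 × 0.7799) = 64300 / (9.983 × 10^-3) = 6.441 × 10^6
E = (6.441 × 10^6)^3.0303 = 4.297 × 10^20 J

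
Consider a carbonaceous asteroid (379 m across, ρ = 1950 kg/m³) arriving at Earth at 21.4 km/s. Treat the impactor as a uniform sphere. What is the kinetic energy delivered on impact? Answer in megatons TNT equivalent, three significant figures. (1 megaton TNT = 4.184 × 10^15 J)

v = 21400 m/s.
Mass m = (π/6) ρ d³ = (π/6) × 1950 × (379)³ = 5.558 × 10^10 kg
E = ½ m v² = 0.5 × 5.558 × 10^10 × (21400)² = 1.273 × 10^19 J
   = 1.273 × 10^19 / 4.184×10^15 = 3043 Mt

E ≈ 3040 Mt TNT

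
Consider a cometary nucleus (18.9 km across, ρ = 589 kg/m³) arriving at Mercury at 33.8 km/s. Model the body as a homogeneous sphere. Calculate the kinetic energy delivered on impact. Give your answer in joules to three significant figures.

E ≈ 1.19 × 10^24 J

d = 18900 m; v = 33800 m/s.
Mass m = (π/6) ρ d³ = (π/6) × 589 × (18900)³ = 2.082 × 10^15 kg
E = ½ m v² = 0.5 × 2.082 × 10^15 × (33800)² = 1.189 × 10^24 J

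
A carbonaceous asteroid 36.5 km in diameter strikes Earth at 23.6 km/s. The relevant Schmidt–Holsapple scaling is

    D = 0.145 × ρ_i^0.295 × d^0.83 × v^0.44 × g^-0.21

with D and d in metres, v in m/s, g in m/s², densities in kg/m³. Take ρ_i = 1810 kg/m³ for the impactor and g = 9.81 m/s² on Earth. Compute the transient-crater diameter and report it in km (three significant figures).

In SI units: d = 36500 m, v = 23600 m/s.
ρ_i^0.295 = 1810^0.295 = 9.141
d^0.83 = 36500^0.83 = 6119
v^0.44 = 23600^0.44 = 83.96
g^-0.21 = 9.81^-0.21 = 0.6191
D = 0.145 × 9.141 × 6119 × 83.96 × 0.6191 = 4.216 × 10^5 m
   = 421.6 km

D ≈ 422 km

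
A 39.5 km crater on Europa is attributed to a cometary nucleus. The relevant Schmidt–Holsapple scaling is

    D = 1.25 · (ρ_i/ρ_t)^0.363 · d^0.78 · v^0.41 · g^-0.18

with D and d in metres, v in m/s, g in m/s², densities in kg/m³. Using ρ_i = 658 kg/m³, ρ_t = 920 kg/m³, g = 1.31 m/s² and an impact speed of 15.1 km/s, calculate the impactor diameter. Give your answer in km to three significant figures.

Rearranging for d: d = [D / (1.25 · (658/920)^0.363 · 15100^0.41 · 1.31^-0.18)]^(1/0.78).
D = 39500 m.
(658/920)^0.363 = 0.8854
15100^0.41 = 51.69
1.31^-0.18 = 0.9526
Denominator = 1.25 × 0.8854 × 51.69 × 0.9526 = 54.50
D / 54.50 = 39500 / 54.50 = 724.8
d = 724.8^(1/0.78) = 724.8^1.2821 = 4646 m

d ≈ 4.65 km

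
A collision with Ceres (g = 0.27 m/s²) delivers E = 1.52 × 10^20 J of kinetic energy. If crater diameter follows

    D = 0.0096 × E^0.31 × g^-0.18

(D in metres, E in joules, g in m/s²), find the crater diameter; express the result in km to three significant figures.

E^0.31 = (1.52 × 10^20)^0.31 = 1.805 × 10^6
g^-0.18 = 0.27^-0.18 = 1.266
D = 0.0096 × 1.805 × 10^6 × 1.266 = 21937 m
   = 21.94 km

D ≈ 21.9 km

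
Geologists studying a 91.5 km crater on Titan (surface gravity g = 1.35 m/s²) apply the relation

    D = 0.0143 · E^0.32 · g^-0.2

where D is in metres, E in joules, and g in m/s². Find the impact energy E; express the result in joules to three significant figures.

Rearranging: E = [D / (0.0143 · g^-0.2)]^(1/0.32).
D = 91500 m.
g^-0.2 = 1.35^-0.2 = 0.9417
D / (0.0143 × 0.9417) = 91500 / (0.01347) = 6.793 × 10^6
E = (6.793 × 10^6)^3.125 = 2.240 × 10^21 J

E ≈ 2.24 × 10^21 J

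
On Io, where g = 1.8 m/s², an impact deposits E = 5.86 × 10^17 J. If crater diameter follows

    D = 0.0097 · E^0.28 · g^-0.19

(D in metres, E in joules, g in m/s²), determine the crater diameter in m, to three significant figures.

E^0.28 = (5.86 × 10^17)^0.28 = 9.441 × 10^4
g^-0.19 = 1.8^-0.19 = 0.8943
D = 0.0097 × 9.441 × 10^4 × 0.8943 = 819.0 m

D ≈ 819 m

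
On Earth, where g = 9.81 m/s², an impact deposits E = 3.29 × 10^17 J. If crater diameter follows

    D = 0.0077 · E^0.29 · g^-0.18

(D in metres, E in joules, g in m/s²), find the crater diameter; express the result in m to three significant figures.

D ≈ 614 m

E^0.29 = (3.29 × 10^17)^0.29 = 1.202 × 10^5
g^-0.18 = 9.81^-0.18 = 0.6630
D = 0.0077 × 1.202 × 10^5 × 0.6630 = 613.6 m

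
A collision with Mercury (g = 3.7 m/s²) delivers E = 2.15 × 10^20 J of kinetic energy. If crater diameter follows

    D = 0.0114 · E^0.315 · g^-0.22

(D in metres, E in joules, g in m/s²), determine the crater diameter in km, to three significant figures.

D ≈ 21.7 km

E^0.315 = (2.15 × 10^20)^0.315 = 2.539 × 10^6
g^-0.22 = 3.7^-0.22 = 0.7499
D = 0.0114 × 2.539 × 10^6 × 0.7499 = 21706 m
   = 21.71 km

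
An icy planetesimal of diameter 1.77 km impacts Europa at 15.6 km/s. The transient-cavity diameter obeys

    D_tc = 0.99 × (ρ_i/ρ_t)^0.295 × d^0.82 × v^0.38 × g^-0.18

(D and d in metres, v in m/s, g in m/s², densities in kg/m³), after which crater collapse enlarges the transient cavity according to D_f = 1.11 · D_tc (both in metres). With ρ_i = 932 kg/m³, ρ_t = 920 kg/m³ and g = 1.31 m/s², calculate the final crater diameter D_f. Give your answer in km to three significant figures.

D_f ≈ 19.0 km

In SI: d = 1770 m, v = 15600 m/s.
(ρ_i/ρ_t)^0.295 = (932/920)^0.295 = 1.004
d^0.82 = 1770^0.82 = 460.6
v^0.38 = 15600^0.38 = 39.21
g^-0.18 = 1.31^-0.18 = 0.9526
D_tc = 0.99 × 1.004 × 460.6 × 39.21 × 0.9526 = 17100 m
D_f = 1.11 × 17100 = 18981 m
     = 18.98 km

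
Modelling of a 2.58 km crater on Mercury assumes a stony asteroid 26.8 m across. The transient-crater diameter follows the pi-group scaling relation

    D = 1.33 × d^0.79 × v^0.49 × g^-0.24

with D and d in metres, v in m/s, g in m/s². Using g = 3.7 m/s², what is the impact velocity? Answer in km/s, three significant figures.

v ≈ 48.5 km/s

Rearranging for v: v = [D / (1.33 · 26.8^0.79 · 3.7^-0.24)]^(1/0.49).
D = 2580 m.
26.8^0.79 = 13.43
3.7^-0.24 = 0.7305
Denominator = 1.33 × 13.43 × 0.7305 = 13.05
D / 13.05 = 2580 / 13.05 = 197.7
v = 197.7^(1/0.49) = 197.7^2.0408 = 48494 m/s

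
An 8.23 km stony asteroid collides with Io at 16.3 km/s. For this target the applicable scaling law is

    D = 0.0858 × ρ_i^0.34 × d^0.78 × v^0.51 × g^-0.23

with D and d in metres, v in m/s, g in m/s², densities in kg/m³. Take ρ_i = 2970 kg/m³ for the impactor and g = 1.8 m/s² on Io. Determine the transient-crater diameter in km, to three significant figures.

D ≈ 181 km

In SI units: d = 8230 m, v = 16300 m/s.
ρ_i^0.34 = 2970^0.34 = 15.16
d^0.78 = 8230^0.78 = 1132
v^0.51 = 16300^0.51 = 140.7
g^-0.23 = 1.8^-0.23 = 0.8735
D = 0.0858 × 15.16 × 1132 × 140.7 × 0.8735 = 1.810 × 10^5 m
   = 181.0 km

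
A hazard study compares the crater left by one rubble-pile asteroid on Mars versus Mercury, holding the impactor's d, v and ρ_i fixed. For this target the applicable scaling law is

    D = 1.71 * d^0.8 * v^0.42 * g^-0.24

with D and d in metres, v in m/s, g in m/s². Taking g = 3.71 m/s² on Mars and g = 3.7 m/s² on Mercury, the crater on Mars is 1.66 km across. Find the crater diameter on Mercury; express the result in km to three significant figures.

All impactor-dependent factors cancel in the ratio, leaving D_Mercury/D_Mars = (g_Mercury/g_Mars)^-0.24.
(3.7/3.71)^-0.24 = 0.9973^-0.24 = 1.001
D_Mercury = 1.001 × 1.66 km = 1.66 km

D ≈ 1.66 km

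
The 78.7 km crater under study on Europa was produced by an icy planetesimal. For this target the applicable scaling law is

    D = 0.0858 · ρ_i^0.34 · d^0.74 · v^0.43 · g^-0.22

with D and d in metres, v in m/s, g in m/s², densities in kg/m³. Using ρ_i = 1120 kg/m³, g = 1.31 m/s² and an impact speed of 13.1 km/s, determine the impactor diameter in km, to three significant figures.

d ≈ 19.9 km

Rearranging for d: d = [D / (0.0858 · 1120^0.34 · 13100^0.43 · 1.31^-0.22)]^(1/0.74).
D = 78700 m.
1120^0.34 = 10.88
13100^0.43 = 58.94
1.31^-0.22 = 0.9423
Denominator = 0.0858 × 10.88 × 58.94 × 0.9423 = 51.85
D / 51.85 = 78700 / 51.85 = 1518
d = 1518^(1/0.74) = 1518^1.3514 = 19915 m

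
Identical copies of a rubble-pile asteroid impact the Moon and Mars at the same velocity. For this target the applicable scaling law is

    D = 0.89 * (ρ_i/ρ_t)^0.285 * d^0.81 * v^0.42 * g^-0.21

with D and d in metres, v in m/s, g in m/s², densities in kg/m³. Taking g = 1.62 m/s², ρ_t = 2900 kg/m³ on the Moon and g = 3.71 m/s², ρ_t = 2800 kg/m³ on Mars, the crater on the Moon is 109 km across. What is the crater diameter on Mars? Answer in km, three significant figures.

The impactor-only factors (d, v, ρ_i) cancel in the ratio, leaving D_Mars/D_Moon = (g_Mars/g_Moon)^-0.21 · (ρ_t,Moon/ρ_t,Mars)^0.285.
(3.71/1.62)^-0.21 = 2.290^-0.21 = 0.8403
(2900/2800)^0.285 = 1.036^0.285 = 1.010
Ratio = 0.8403 × 1.010 = 0.8487
D_Mars = 0.8487 × 109 km = 92.5 km

D ≈ 92.5 km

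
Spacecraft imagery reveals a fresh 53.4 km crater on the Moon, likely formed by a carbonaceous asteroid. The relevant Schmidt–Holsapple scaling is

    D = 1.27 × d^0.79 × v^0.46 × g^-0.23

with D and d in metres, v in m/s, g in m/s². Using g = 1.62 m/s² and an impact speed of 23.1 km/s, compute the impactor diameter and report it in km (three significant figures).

Rearranging for d: d = [D / (1.27 · 23100^0.46 · 1.62^-0.23)]^(1/0.79).
D = 53400 m.
23100^0.46 = 101.7
1.62^-0.23 = 0.8950
Denominator = 1.27 × 101.7 × 0.8950 = 115.6
D / 115.6 = 53400 / 115.6 = 461.9
d = 461.9^(1/0.79) = 461.9^1.2658 = 2359 m

d ≈ 2.36 km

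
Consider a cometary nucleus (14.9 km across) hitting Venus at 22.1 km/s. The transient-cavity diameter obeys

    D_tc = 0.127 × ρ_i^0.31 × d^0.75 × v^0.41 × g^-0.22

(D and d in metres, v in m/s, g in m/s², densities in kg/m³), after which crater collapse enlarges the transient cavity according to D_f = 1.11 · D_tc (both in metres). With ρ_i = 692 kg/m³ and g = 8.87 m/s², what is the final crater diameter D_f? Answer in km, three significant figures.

In SI: d = 14900 m, v = 22100 m/s.
ρ_i^0.31 = 692^0.31 = 7.593
d^0.75 = 14900^0.75 = 1349
v^0.41 = 22100^0.41 = 60.42
g^-0.22 = 8.87^-0.22 = 0.6187
D_tc = 0.127 × 7.593 × 1349 × 60.42 × 0.6187 = 48630 m
D_f = 1.11 × 48630 = 53979 m
     = 53.98 km

D_f ≈ 54.0 km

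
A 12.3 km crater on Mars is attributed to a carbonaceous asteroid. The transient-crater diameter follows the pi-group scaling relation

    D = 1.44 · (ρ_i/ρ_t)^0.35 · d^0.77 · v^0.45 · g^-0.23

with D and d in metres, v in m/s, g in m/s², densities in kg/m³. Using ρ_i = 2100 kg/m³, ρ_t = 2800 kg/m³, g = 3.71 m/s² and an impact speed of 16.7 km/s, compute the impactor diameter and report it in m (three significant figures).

Rearranging for d: d = [D / (1.44 · (2100/2800)^0.35 · 16700^0.45 · 3.71^-0.23)]^(1/0.77).
D = 12300 m.
(2100/2800)^0.35 = 0.9042
16700^0.45 = 79.47
3.71^-0.23 = 0.7397
Denominator = 1.44 × 0.9042 × 79.47 × 0.7397 = 76.54
D / 76.54 = 12300 / 76.54 = 160.7
d = 160.7^(1/0.77) = 160.7^1.2987 = 732.7 m

d ≈ 733 m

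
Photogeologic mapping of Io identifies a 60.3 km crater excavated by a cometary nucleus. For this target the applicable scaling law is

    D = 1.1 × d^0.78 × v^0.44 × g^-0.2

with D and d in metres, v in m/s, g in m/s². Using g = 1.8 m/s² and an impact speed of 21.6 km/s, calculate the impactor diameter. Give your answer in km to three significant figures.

d ≈ 4.97 km

Rearranging for d: d = [D / (1.1 · 21600^0.44 · 1.8^-0.2)]^(1/0.78).
D = 60300 m.
21600^0.44 = 80.75
1.8^-0.2 = 0.8891
Denominator = 1.1 × 80.75 × 0.8891 = 78.97
D / 78.97 = 60300 / 78.97 = 763.6
d = 763.6^(1/0.78) = 763.6^1.2821 = 4967 m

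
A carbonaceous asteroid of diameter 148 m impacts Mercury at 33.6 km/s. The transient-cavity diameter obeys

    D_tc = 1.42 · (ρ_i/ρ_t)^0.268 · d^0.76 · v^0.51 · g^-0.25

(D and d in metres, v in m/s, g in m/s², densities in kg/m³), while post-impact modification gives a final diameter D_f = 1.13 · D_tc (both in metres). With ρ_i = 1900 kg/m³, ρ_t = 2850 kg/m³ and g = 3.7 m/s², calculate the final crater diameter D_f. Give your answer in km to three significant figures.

D_f ≈ 9.42 km

v = 33600 m/s.
(ρ_i/ρ_t)^0.268 = (1900/2850)^0.268 = 0.8970
d^0.76 = 148^0.76 = 44.61
v^0.51 = 33600^0.51 = 203.4
g^-0.25 = 3.7^-0.25 = 0.7210
D_tc = 1.42 × 0.8970 × 44.61 × 203.4 × 0.7210 = 8333 m
D_f = 1.13 × 8333 = 9416 m
     = 9.416 km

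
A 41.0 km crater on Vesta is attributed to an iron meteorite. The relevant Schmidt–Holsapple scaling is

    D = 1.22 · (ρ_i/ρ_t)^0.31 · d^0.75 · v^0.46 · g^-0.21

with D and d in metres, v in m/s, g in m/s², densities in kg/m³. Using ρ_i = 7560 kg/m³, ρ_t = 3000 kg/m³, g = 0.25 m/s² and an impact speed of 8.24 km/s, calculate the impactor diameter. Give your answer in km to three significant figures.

Rearranging for d: d = [D / (1.22 · (7560/3000)^0.31 · 8240^0.46 · 0.25^-0.21)]^(1/0.75).
D = 41000 m.
(7560/3000)^0.31 = 1.332
8240^0.46 = 63.29
0.25^-0.21 = 1.338
Denominator = 1.22 × 1.332 × 63.29 × 1.338 = 137.6
D / 137.6 = 41000 / 137.6 = 298.0
d = 298.0^(1/0.75) = 298.0^1.3333 = 1990 m

d ≈ 1.99 km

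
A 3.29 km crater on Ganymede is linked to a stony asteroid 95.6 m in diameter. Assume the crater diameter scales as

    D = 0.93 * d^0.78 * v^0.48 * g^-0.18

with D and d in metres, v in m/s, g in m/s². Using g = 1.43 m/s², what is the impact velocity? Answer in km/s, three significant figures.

Rearranging for v: v = [D / (0.93 · 95.6^0.78 · 1.43^-0.18)]^(1/0.48).
D = 3290 m.
95.6^0.78 = 35.06
1.43^-0.18 = 0.9376
Denominator = 0.93 × 35.06 × 0.9376 = 30.57
D / 30.57 = 3290 / 30.57 = 107.6
v = 107.6^(1/0.48) = 107.6^2.0833 = 17095 m/s

v ≈ 17.1 km/s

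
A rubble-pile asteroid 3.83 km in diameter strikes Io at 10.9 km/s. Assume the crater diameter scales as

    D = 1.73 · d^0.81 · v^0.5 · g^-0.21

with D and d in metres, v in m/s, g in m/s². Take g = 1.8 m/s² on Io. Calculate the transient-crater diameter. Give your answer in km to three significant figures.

D ≈ 128 km

In SI units: d = 3830 m, v = 10900 m/s.
d^0.81 = 3830^0.81 = 798.7
v^0.5 = 10900^0.5 = 104.4
g^-0.21 = 1.8^-0.21 = 0.8839
D = 1.73 × 798.7 × 104.4 × 0.8839 = 1.275 × 10^5 m
   = 127.5 km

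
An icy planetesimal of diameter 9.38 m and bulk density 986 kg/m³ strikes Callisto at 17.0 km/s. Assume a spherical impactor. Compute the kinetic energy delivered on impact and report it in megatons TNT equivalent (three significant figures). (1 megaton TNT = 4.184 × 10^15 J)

E ≈ 0.0147 Mt TNT

v = 17000 m/s.
Mass m = (π/6) ρ d³ = (π/6) × 986 × (9.38)³ = 4.261 × 10^5 kg
E = ½ m v² = 0.5 × 4.261 × 10^5 × (17000)² = 6.157 × 10^13 J
   = 6.157 × 10^13 / 4.184×10^15 = 0.01472 Mt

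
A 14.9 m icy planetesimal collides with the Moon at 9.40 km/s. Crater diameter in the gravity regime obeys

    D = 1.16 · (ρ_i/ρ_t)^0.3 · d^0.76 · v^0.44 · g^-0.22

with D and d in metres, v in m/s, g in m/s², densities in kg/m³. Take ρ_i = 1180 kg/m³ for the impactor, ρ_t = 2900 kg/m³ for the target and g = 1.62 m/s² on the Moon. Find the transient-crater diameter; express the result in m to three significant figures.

In SI units: v = 9400 m/s.
(ρ_i/ρ_t)^0.3 = (1180/2900)^0.3 = 0.7636
d^0.76 = 14.9^0.76 = 7.792
v^0.44 = 9400^0.44 = 56.00
g^-0.22 = 1.62^-0.22 = 0.8993
D = 1.16 × 0.7636 × 7.792 × 56.00 × 0.8993 = 347.6 m

D ≈ 348 m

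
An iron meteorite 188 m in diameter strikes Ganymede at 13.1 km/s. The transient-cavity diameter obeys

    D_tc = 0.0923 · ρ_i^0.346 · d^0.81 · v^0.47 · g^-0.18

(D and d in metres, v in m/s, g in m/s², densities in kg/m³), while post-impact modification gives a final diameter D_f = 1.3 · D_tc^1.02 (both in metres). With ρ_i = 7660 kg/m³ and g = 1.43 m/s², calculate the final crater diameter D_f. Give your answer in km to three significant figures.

D_f ≈ 17.9 km

v = 13100 m/s.
ρ_i^0.346 = 7660^0.346 = 22.08
d^0.81 = 188^0.81 = 69.51
v^0.47 = 13100^0.47 = 86.12
g^-0.18 = 1.43^-0.18 = 0.9376
D_tc = 0.0923 × 22.08 × 69.51 × 86.12 × 0.9376 = 11440 m
D_f = 1.3 × (11440)^1.02 = 17928 m
     = 17.93 km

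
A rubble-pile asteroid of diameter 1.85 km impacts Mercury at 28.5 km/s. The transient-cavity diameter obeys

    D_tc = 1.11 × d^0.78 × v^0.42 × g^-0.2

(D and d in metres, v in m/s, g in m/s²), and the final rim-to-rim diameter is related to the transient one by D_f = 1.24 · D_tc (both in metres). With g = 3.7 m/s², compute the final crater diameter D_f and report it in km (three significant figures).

In SI: d = 1850 m, v = 28500 m/s.
d^0.78 = 1850^0.78 = 353.5
v^0.42 = 28500^0.42 = 74.31
g^-0.2 = 3.7^-0.2 = 0.7698
D_tc = 1.11 × 353.5 × 74.31 × 0.7698 = 22450 m
D_f = 1.24 × 22450 = 27838 m
     = 27.84 km

D_f ≈ 27.8 km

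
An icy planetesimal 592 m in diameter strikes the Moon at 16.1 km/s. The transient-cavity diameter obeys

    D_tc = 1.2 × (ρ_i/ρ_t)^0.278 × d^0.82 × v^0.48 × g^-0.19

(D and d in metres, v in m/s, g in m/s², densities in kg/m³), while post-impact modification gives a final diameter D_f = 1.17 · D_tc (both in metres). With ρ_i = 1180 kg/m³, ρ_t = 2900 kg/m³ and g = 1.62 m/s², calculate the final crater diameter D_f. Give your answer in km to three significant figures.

v = 16100 m/s.
(ρ_i/ρ_t)^0.278 = (1180/2900)^0.278 = 0.7788
d^0.82 = 592^0.82 = 187.6
v^0.48 = 16100^0.48 = 104.5
g^-0.19 = 1.62^-0.19 = 0.9124
D_tc = 1.2 × 0.7788 × 187.6 × 104.5 × 0.9124 = 16720 m
D_f = 1.17 × 16720 = 19562 m
     = 19.56 km

D_f ≈ 19.6 km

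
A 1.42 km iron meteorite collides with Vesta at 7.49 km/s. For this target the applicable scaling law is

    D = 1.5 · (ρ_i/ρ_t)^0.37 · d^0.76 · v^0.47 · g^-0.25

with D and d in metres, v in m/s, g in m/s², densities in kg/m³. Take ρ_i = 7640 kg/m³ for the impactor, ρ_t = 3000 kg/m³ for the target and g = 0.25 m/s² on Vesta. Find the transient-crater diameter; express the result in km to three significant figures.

In SI units: d = 1420 m, v = 7490 m/s.
(ρ_i/ρ_t)^0.37 = (7640/3000)^0.37 = 1.413
d^0.76 = 1420^0.76 = 248.7
v^0.47 = 7490^0.47 = 66.22
g^-0.25 = 0.25^-0.25 = 1.414
D = 1.5 × 1.413 × 248.7 × 66.22 × 1.414 = 49357 m
   = 49.36 km

D ≈ 49.4 km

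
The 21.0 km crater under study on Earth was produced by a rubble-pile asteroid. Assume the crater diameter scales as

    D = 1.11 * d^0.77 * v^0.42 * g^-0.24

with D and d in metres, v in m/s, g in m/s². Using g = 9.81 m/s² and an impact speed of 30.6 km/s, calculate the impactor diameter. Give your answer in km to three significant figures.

Rearranging for d: d = [D / (1.11 · 30600^0.42 · 9.81^-0.24)]^(1/0.77).
D = 21000 m.
30600^0.42 = 76.56
9.81^-0.24 = 0.5781
Denominator = 1.11 × 76.56 × 0.5781 = 49.13
D / 49.13 = 21000 / 49.13 = 427.4
d = 427.4^(1/0.77) = 427.4^1.2987 = 2610 m

d ≈ 2.61 km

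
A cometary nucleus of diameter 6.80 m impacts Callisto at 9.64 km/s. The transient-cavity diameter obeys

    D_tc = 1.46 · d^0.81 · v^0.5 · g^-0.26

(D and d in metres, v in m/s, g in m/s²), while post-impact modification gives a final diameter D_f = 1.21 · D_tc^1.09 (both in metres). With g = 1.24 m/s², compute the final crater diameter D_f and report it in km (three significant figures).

v = 9640 m/s.
d^0.81 = 6.8^0.81 = 4.724
v^0.5 = 9640^0.5 = 98.18
g^-0.26 = 1.24^-0.26 = 0.9456
D_tc = 1.46 × 4.724 × 98.18 × 0.9456 = 640.3 m
D_f = 1.21 × (640.3)^1.09 = 1386 m
     = 1.386 km

D_f ≈ 1.39 km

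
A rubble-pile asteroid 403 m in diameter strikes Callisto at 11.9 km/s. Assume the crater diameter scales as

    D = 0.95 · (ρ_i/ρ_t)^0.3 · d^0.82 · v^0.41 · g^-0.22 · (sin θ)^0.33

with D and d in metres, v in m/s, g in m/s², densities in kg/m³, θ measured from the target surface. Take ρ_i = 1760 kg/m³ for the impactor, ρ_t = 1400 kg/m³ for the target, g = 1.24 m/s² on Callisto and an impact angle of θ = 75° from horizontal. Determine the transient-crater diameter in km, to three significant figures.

D ≈ 6.16 km

In SI units: v = 11900 m/s.
(ρ_i/ρ_t)^0.3 = (1760/1400)^0.3 = 1.071
d^0.82 = 403^0.82 = 136.9
v^0.41 = 11900^0.41 = 46.88
g^-0.22 = 1.24^-0.22 = 0.9538
(sin 75°)^0.33 = 0.9659^0.33 = 0.9886
D = 0.95 × 1.071 × 136.9 × 46.88 × 0.9538 × 0.9886 = 6157 m
   = 6.157 km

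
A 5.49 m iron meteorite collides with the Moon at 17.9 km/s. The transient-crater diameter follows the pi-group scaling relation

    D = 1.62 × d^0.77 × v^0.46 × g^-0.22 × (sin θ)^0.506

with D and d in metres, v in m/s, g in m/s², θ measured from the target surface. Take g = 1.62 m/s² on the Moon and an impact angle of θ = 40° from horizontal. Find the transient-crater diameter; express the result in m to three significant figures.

D ≈ 391 m

In SI units: v = 17900 m/s.
d^0.77 = 5.49^0.77 = 3.711
v^0.46 = 17900^0.46 = 90.43
g^-0.22 = 1.62^-0.22 = 0.8993
(sin 40°)^0.506 = 0.6428^0.506 = 0.7996
D = 1.62 × 3.711 × 90.43 × 0.8993 × 0.7996 = 390.9 m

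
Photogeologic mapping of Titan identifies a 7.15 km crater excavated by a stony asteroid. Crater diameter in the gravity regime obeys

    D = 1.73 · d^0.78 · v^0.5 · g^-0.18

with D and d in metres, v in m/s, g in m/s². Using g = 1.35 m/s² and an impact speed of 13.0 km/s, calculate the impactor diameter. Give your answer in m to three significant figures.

d ≈ 107 m

Rearranging for d: d = [D / (1.73 · 13000^0.5 · 1.35^-0.18)]^(1/0.78).
D = 7150 m.
13000^0.5 = 114.0
1.35^-0.18 = 0.9474
Denominator = 1.73 × 114.0 × 0.9474 = 186.8
D / 186.8 = 7150 / 186.8 = 38.28
d = 38.28^(1/0.78) = 38.28^1.2821 = 107.0 m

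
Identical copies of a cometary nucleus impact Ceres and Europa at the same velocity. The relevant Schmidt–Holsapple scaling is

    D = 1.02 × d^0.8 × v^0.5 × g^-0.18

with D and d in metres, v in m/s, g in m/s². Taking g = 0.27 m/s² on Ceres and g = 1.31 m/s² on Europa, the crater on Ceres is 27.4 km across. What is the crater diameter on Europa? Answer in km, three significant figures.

All impactor-dependent factors cancel in the ratio, leaving D_Europa/D_Ceres = (g_Europa/g_Ceres)^-0.18.
(1.31/0.27)^-0.18 = 4.852^-0.18 = 0.7525
D_Europa = 0.7525 × 27.4 km = 20.6 km

D ≈ 20.6 km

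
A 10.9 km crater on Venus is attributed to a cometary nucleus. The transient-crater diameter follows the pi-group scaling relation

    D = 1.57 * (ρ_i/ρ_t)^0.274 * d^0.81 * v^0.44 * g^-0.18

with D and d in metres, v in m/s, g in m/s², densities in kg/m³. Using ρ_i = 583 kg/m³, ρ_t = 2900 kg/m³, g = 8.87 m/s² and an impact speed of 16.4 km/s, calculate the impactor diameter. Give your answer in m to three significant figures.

Rearranging for d: d = [D / (1.57 · (583/2900)^0.274 · 16400^0.44 · 8.87^-0.18)]^(1/0.81).
D = 10900 m.
(583/2900)^0.274 = 0.6443
16400^0.44 = 71.54
8.87^-0.18 = 0.6751
Denominator = 1.57 × 0.6443 × 71.54 × 0.6751 = 48.85
D / 48.85 = 10900 / 48.85 = 223.1
d = 223.1^(1/0.81) = 223.1^1.2346 = 793.3 m

d ≈ 793 m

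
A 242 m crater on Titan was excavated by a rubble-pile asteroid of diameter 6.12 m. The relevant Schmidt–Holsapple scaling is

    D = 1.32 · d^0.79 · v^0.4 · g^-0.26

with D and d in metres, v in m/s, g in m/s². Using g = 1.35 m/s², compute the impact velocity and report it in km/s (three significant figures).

Rearranging for v: v = [D / (1.32 · 6.12^0.79 · 1.35^-0.26)]^(1/0.4).
6.12^0.79 = 4.183
1.35^-0.26 = 0.9249
Denominator = 1.32 × 4.183 × 0.9249 = 5.107
D / 5.107 = 242 / 5.107 = 47.39
v = 47.39^(1/0.4) = 47.39^2.5 = 15460 m/s

v ≈ 15.5 km/s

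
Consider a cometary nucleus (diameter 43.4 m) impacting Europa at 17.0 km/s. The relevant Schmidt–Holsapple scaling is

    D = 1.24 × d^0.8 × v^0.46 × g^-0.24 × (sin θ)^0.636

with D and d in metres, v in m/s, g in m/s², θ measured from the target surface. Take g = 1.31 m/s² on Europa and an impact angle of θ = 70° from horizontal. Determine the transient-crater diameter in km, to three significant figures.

In SI units: v = 17000 m/s.
d^0.8 = 43.4^0.8 = 20.42
v^0.46 = 17000^0.46 = 88.31
g^-0.24 = 1.31^-0.24 = 0.9372
(sin 70°)^0.636 = 0.9397^0.636 = 0.9612
D = 1.24 × 20.42 × 88.31 × 0.9372 × 0.9612 = 2014 m
   = 2.014 km

D ≈ 2.01 km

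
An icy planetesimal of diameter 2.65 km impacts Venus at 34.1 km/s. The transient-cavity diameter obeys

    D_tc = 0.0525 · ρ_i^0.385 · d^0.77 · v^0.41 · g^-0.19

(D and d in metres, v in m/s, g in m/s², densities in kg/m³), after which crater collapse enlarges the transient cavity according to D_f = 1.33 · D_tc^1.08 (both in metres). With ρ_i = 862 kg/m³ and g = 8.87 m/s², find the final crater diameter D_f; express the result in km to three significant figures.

D_f ≈ 41.8 km

In SI: d = 2650 m, v = 34100 m/s.
ρ_i^0.385 = 862^0.385 = 13.49
d^0.77 = 2650^0.77 = 432.4
v^0.41 = 34100^0.41 = 72.18
g^-0.19 = 8.87^-0.19 = 0.6605
D_tc = 0.0525 × 13.49 × 432.4 × 72.18 × 0.6605 = 14600 m
D_f = 1.33 × (14600)^1.08 = 41817 m
     = 41.82 km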